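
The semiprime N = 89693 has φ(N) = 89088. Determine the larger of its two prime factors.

φ(n) = (p−1)(q−1) = n − (p+q) + 1, so p + q = 89693 − 89088 + 1 = 606.
p and q are the roots of t² − 606t + 89693 = 0.
Discriminant: 606² − 4·89693 = 367236 − 358772 = 8464; √8464 = 92.
q = (606 − 92)/2 = 257, p = (606 + 92)/2 = 349.
Check: 257 · 349 = 89693.

349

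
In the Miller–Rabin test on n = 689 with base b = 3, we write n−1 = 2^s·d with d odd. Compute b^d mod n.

689 − 1 = 688 = 2^4 · 43, so d = 43.
3^1 ≡ 3 (mod 689)
3^2 ≡ 3^2 = 9 ≡ 9 (mod 689)
3^4 ≡ 9^2 = 81 ≡ 81 (mod 689)
3^8 ≡ 81^2 = 6561 ≡ 360 (mod 689)
3^16 ≡ 360^2 = 129600 ≡ 68 (mod 689)
3^32 ≡ 68^2 = 4624 ≡ 490 (mod 689)
43 = 32 + 8 + 2 + 1 in binary powers of 2.
So 3^43 ≡ 490 · 360 · 9 · 3 ≡ 432 (mod 689).
Squaring chain: 432 → 594 → 68 → 490; never reaches −1, so base 3 is a Miller–Rabin witness that 689 is composite.

432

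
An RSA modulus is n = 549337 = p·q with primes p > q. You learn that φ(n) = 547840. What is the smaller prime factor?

641

φ(n) = (p−1)(q−1) = n − (p+q) + 1, so p + q = 549337 − 547840 + 1 = 1498.
p and q are the roots of t² − 1498t + 549337 = 0.
Discriminant: 1498² − 4·549337 = 2244004 − 2197348 = 46656; √46656 = 216.
q = (1498 − 216)/2 = 641, p = (1498 + 216)/2 = 857.
Check: 641 · 857 = 549337.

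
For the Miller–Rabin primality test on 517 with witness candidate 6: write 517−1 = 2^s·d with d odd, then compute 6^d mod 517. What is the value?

517 − 1 = 516 = 2^2 · 129, so d = 129.
6^1 ≡ 6 (mod 517)
6^2 ≡ 6^2 = 36 ≡ 36 (mod 517)
6^4 ≡ 36^2 = 1296 ≡ 262 (mod 517)
6^8 ≡ 262^2 = 68644 ≡ 400 (mod 517)
6^16 ≡ 400^2 = 160000 ≡ 247 (mod 517)
6^32 ≡ 247^2 = 61009 ≡ 3 (mod 517)
6^64 ≡ 3^2 = 9 ≡ 9 (mod 517)
6^128 ≡ 9^2 = 81 ≡ 81 (mod 517)
129 = 128 + 1 in binary powers of 2.
So 6^129 ≡ 81 · 6 ≡ 486 (mod 517).
Squaring chain: 486 → 444; never reaches −1, so base 6 is a Miller–Rabin witness that 517 is composite.

486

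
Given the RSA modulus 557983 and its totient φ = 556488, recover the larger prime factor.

787

φ(n) = (p−1)(q−1) = n − (p+q) + 1, so p + q = 557983 − 556488 + 1 = 1496.
p and q are the roots of t² − 1496t + 557983 = 0.
Discriminant: 1496² − 4·557983 = 2238016 − 2231932 = 6084; √6084 = 78.
q = (1496 − 78)/2 = 709, p = (1496 + 78)/2 = 787.
Check: 709 · 787 = 557983.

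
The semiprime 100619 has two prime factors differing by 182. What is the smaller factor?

239

Since p = q + 182, we have 100619 = q(q + 182), so q² + 182q − 100619 = 0.
Discriminant: 182² + 4·100619 = 33124 + 402476 = 435600; √435600 = 660.
q = (−182 + 660)/2 = 239, and p = q + 182 = 421.
Check: 239 · 421 = 100619.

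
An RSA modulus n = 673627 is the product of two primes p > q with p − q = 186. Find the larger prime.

919

Since p = q + 186, we have 673627 = q(q + 186), so q² + 186q − 673627 = 0.
Discriminant: 186² + 4·673627 = 34596 + 2694508 = 2729104; √2729104 = 1652.
q = (−186 + 1652)/2 = 733, and p = q + 186 = 919.
Check: 733 · 919 = 673627.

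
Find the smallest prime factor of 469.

469 is odd.
Digit sum 19, not divisible by 3.
Ends in 9: not divisible by 5.
7: 469 = 7·67

7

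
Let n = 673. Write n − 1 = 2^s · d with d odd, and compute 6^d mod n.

673 − 1 = 672 = 2^5 · 21, so d = 21.
6^1 ≡ 6 (mod 673)
6^2 ≡ 6^2 = 36 ≡ 36 (mod 673)
6^4 ≡ 36^2 = 1296 ≡ 623 (mod 673)
6^8 ≡ 623^2 = 388129 ≡ 481 (mod 673)
6^16 ≡ 481^2 = 231361 ≡ 522 (mod 673)
21 = 16 + 4 + 1 in binary powers of 2.
So 6^21 ≡ 522 · 623 · 6 ≡ 209 (mod 673).
Squaring chain: 209 → 609 → 58 → 672 → 1; reaches −1, so base 6 does not prove 673 composite.

209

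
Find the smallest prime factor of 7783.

7783 is odd.
Digit sum 25, not divisible by 3.
Ends in 3: not divisible by 5.
7: 7783 = 7·1111 + 6
11: 7783 = 11·707 + 6
13: 7783 = 13·598 + 9
17: 7783 = 17·457 + 14
19: 7783 = 19·409 + 12
23: 7783 = 23·338 + 9
29: 7783 = 29·268 + 11
31: 7783 = 31·251 + 2
37: 7783 = 37·210 + 13
41: 7783 = 41·189 + 34
43: 7783 = 43·181

43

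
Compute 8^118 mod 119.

106

8^1 ≡ 8 (mod 119)
8^2 ≡ 8^2 = 64 ≡ 64 (mod 119)
8^4 ≡ 64^2 = 4096 ≡ 50 (mod 119)
8^8 ≡ 50^2 = 2500 ≡ 1 (mod 119)
8^16 ≡ 1^2 = 1 ≡ 1 (mod 119)
8^32 ≡ 1^2 = 1 ≡ 1 (mod 119)
8^64 ≡ 1^2 = 1 ≡ 1 (mod 119)
118 = 64 + 32 + 16 + 4 + 2 in binary powers of 2.
So 8^118 ≡ 1 · 1 · 1 · 50 · 64 ≡ 106 (mod 119).
Since 106 ≠ 1, base 8 is a Fermat witness: 119 is composite.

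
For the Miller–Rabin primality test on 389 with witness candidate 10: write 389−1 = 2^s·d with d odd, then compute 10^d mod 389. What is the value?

115

389 − 1 = 388 = 2^2 · 97, so d = 97.
10^1 ≡ 10 (mod 389)
10^2 ≡ 10^2 = 100 ≡ 100 (mod 389)
10^4 ≡ 100^2 = 10000 ≡ 275 (mod 389)
10^8 ≡ 275^2 = 75625 ≡ 159 (mod 389)
10^16 ≡ 159^2 = 25281 ≡ 385 (mod 389)
10^32 ≡ 385^2 = 148225 ≡ 16 (mod 389)
10^64 ≡ 16^2 = 256 ≡ 256 (mod 389)
97 = 64 + 32 + 1 in binary powers of 2.
So 10^97 ≡ 256 · 16 · 10 ≡ 115 (mod 389).
Squaring chain: 115 → 388; reaches −1, so base 10 does not prove 389 composite.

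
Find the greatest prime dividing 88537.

88537 = 29 · 3053
3053 = 43 · 71
71 is prime.
So 88537 = 29 · 43 · 71; the largest prime factor is 71.

71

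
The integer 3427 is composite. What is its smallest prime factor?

3427 is odd.
Digit sum 16, not divisible by 3.
Ends in 7: not divisible by 5.
7: 3427 = 7·489 + 4
11: 3427 = 11·311 + 6
13: 3427 = 13·263 + 8
17: 3427 = 17·201 + 10
19: 3427 = 19·180 + 7
23: 3427 = 23·149

23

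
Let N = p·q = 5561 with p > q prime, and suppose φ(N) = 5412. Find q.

φ(n) = (p−1)(q−1) = n − (p+q) + 1, so p + q = 5561 − 5412 + 1 = 150.
p and q are the roots of t² − 150t + 5561 = 0.
Discriminant: 150² − 4·5561 = 22500 − 22244 = 256; √256 = 16.
q = (150 − 16)/2 = 67, p = (150 + 16)/2 = 83.
Check: 67 · 83 = 5561.

67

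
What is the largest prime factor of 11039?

11039 = 7 · 1577
1577 = 19 · 83
83 is prime.
So 11039 = 7 · 19 · 83; the largest prime factor is 83.

83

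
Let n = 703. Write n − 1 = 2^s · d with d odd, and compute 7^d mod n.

703 − 1 = 702 = 2^1 · 351, so d = 351.
7^1 ≡ 7 (mod 703)
7^2 ≡ 7^2 = 49 ≡ 49 (mod 703)
7^4 ≡ 49^2 = 2401 ≡ 292 (mod 703)
7^8 ≡ 292^2 = 85264 ≡ 201 (mod 703)
7^16 ≡ 201^2 = 40401 ≡ 330 (mod 703)
7^32 ≡ 330^2 = 108900 ≡ 638 (mod 703)
7^64 ≡ 638^2 = 407044 ≡ 7 (mod 703)
7^128 ≡ 7^2 = 49 ≡ 49 (mod 703)
7^256 ≡ 49^2 = 2401 ≡ 292 (mod 703)
351 = 256 + 64 + 16 + 8 + 4 + 2 + 1 in binary powers of 2.
So 7^351 ≡ 292 · 7 · 330 · 201 · 292 · 49 · 7 ≡ 1 (mod 703).
Since 7^d ≡ 1 (mod 703), base 7 does not prove 703 composite.

1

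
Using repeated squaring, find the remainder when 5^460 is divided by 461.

5^1 ≡ 5 (mod 461)
5^2 ≡ 5^2 = 25 ≡ 25 (mod 461)
5^4 ≡ 25^2 = 625 ≡ 164 (mod 461)
5^8 ≡ 164^2 = 26896 ≡ 158 (mod 461)
5^16 ≡ 158^2 = 24964 ≡ 70 (mod 461)
5^32 ≡ 70^2 = 4900 ≡ 290 (mod 461)
5^64 ≡ 290^2 = 84100 ≡ 198 (mod 461)
5^128 ≡ 198^2 = 39204 ≡ 19 (mod 461)
5^256 ≡ 19^2 = 361 ≡ 361 (mod 461)
460 = 256 + 128 + 64 + 8 + 4 in binary powers of 2.
So 5^460 ≡ 361 · 19 · 198 · 158 · 164 ≡ 1 (mod 461).
Since the result is 1, base 5 gives no evidence that 461 is composite.

1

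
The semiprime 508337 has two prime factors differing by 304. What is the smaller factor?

Since p = q + 304, we have 508337 = q(q + 304), so q² + 304q − 508337 = 0.
Discriminant: 304² + 4·508337 = 92416 + 2033348 = 2125764; √2125764 = 1458.
q = (−304 + 1458)/2 = 577, and p = q + 304 = 881.
Check: 577 · 881 = 508337.

577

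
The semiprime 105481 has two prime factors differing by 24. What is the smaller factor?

313

Since p = q + 24, we have 105481 = q(q + 24), so q² + 24q − 105481 = 0.
Discriminant: 24² + 4·105481 = 576 + 421924 = 422500; √422500 = 650.
q = (−24 + 650)/2 = 313, and p = q + 24 = 337.
Check: 313 · 337 = 105481.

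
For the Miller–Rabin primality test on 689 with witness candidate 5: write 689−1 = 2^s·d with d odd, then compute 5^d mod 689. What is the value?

359

689 − 1 = 688 = 2^4 · 43, so d = 43.
5^1 ≡ 5 (mod 689)
5^2 ≡ 5^2 = 25 ≡ 25 (mod 689)
5^4 ≡ 25^2 = 625 ≡ 625 (mod 689)
5^8 ≡ 625^2 = 390625 ≡ 651 (mod 689)
5^16 ≡ 651^2 = 423801 ≡ 66 (mod 689)
5^32 ≡ 66^2 = 4356 ≡ 222 (mod 689)
43 = 32 + 8 + 2 + 1 in binary powers of 2.
So 5^43 ≡ 222 · 651 · 25 · 5 ≡ 359 (mod 689).
Squaring chain: 359 → 38 → 66 → 222; never reaches −1, so base 5 is a Miller–Rabin witness that 689 is composite.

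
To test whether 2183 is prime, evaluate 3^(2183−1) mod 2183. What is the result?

3^1 ≡ 3 (mod 2183)
3^2 ≡ 3^2 = 9 ≡ 9 (mod 2183)
3^4 ≡ 9^2 = 81 ≡ 81 (mod 2183)
3^8 ≡ 81^2 = 6561 ≡ 12 (mod 2183)
3^16 ≡ 12^2 = 144 ≡ 144 (mod 2183)
3^32 ≡ 144^2 = 20736 ≡ 1089 (mod 2183)
3^64 ≡ 1089^2 = 1185921 ≡ 552 (mod 2183)
3^128 ≡ 552^2 = 304704 ≡ 1267 (mod 2183)
3^256 ≡ 1267^2 = 1605289 ≡ 784 (mod 2183)
3^512 ≡ 784^2 = 614656 ≡ 1233 (mod 2183)
3^1024 ≡ 1233^2 = 1520289 ≡ 921 (mod 2183)
3^2048 ≡ 921^2 = 848241 ≡ 1237 (mod 2183)
2182 = 2048 + 128 + 4 + 2 in binary powers of 2.
So 3^2182 ≡ 1237 · 1267 · 81 · 9 ≡ 1302 (mod 2183).
Since 1302 ≠ 1, base 3 is a Fermat witness: 2183 is composite.

1302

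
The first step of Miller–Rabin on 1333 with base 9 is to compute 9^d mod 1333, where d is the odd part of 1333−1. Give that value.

1333 − 1 = 1332 = 2^2 · 333, so d = 333.
9^1 ≡ 9 (mod 1333)
9^2 ≡ 9^2 = 81 ≡ 81 (mod 1333)
9^4 ≡ 81^2 = 6561 ≡ 1229 (mod 1333)
9^8 ≡ 1229^2 = 1510441 ≡ 152 (mod 1333)
9^16 ≡ 152^2 = 23104 ≡ 443 (mod 1333)
9^32 ≡ 443^2 = 196249 ≡ 298 (mod 1333)
9^64 ≡ 298^2 = 88804 ≡ 826 (mod 1333)
9^128 ≡ 826^2 = 682276 ≡ 1113 (mod 1333)
9^256 ≡ 1113^2 = 1238769 ≡ 412 (mod 1333)
333 = 256 + 64 + 8 + 4 + 1 in binary powers of 2.
So 9^333 ≡ 412 · 826 · 152 · 1229 · 9 ≡ 1225 (mod 1333).
Squaring chain: 1225 → 1000; never reaches −1, so base 9 is a Miller–Rabin witness that 1333 is composite.

1225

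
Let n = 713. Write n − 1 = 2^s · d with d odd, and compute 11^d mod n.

713 − 1 = 712 = 2^3 · 89, so d = 89.
11^1 ≡ 11 (mod 713)
11^2 ≡ 11^2 = 121 ≡ 121 (mod 713)
11^4 ≡ 121^2 = 14641 ≡ 381 (mod 713)
11^8 ≡ 381^2 = 145161 ≡ 422 (mod 713)
11^16 ≡ 422^2 = 178084 ≡ 547 (mod 713)
11^32 ≡ 547^2 = 299209 ≡ 462 (mod 713)
11^64 ≡ 462^2 = 213444 ≡ 257 (mod 713)
89 = 64 + 16 + 8 + 1 in binary powers of 2.
So 11^89 ≡ 257 · 547 · 422 · 11 ≡ 172 (mod 713).
Squaring chain: 172 → 351 → 565; never reaches −1, so base 11 is a Miller–Rabin witness that 713 is composite.

172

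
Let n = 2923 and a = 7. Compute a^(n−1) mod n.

7^1 ≡ 7 (mod 2923)
7^2 ≡ 7^2 = 49 ≡ 49 (mod 2923)
7^4 ≡ 49^2 = 2401 ≡ 2401 (mod 2923)
7^8 ≡ 2401^2 = 5764801 ≡ 645 (mod 2923)
7^16 ≡ 645^2 = 416025 ≡ 959 (mod 2923)
7^32 ≡ 959^2 = 919681 ≡ 1859 (mod 2923)
7^64 ≡ 1859^2 = 3455881 ≡ 895 (mod 2923)
7^128 ≡ 895^2 = 801025 ≡ 123 (mod 2923)
7^256 ≡ 123^2 = 15129 ≡ 514 (mod 2923)
7^512 ≡ 514^2 = 264196 ≡ 1126 (mod 2923)
7^1024 ≡ 1126^2 = 1267876 ≡ 2217 (mod 2923)
7^2048 ≡ 2217^2 = 4915089 ≡ 1526 (mod 2923)
2922 = 2048 + 512 + 256 + 64 + 32 + 8 + 2 in binary powers of 2.
So 7^2922 ≡ 1526 · 1126 · 514 · 895 · 1859 · 645 · 49 ≡ 433 (mod 2923).
Since 433 ≠ 1, base 7 is a Fermat witness: 2923 is composite.

433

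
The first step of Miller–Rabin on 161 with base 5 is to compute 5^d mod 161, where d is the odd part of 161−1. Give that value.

161 − 1 = 160 = 2^5 · 5, so d = 5.
5^1 ≡ 5 (mod 161)
5^2 ≡ 5^2 = 25 ≡ 25 (mod 161)
5^4 ≡ 25^2 = 625 ≡ 142 (mod 161)
5 = 4 + 1 in binary powers of 2.
So 5^5 ≡ 142 · 5 ≡ 66 (mod 161).
Squaring chain: 66 → 9 → 81 → 121 → 151; never reaches −1, so base 5 is a Miller–Rabin witness that 161 is composite.

66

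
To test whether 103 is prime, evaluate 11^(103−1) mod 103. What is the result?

1

11^1 ≡ 11 (mod 103)
11^2 ≡ 11^2 = 121 ≡ 18 (mod 103)
11^4 ≡ 18^2 = 324 ≡ 15 (mod 103)
11^8 ≡ 15^2 = 225 ≡ 19 (mod 103)
11^16 ≡ 19^2 = 361 ≡ 52 (mod 103)
11^32 ≡ 52^2 = 2704 ≡ 26 (mod 103)
11^64 ≡ 26^2 = 676 ≡ 58 (mod 103)
102 = 64 + 32 + 4 + 2 in binary powers of 2.
So 11^102 ≡ 58 · 26 · 15 · 18 ≡ 1 (mod 103).
Since the result is 1, base 11 gives no evidence that 103 is composite.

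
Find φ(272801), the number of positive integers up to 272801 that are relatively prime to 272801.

259200

Factor: 272801 = 37 · 73 · 101.
φ(272801) = (37−1) · (73−1) · (101−1) = 36 · 72 · 100 = 259200.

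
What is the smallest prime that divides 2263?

2263 is odd.
Digit sum 13, not divisible by 3.
Ends in 3: not divisible by 5.
7: 2263 = 7·323 + 2
11: 2263 = 11·205 + 8
13: 2263 = 13·174 + 1
17: 2263 = 17·133 + 2
19: 2263 = 19·119 + 2
23: 2263 = 23·98 + 9
29: 2263 = 29·78 + 1
31: 2263 = 31·73

31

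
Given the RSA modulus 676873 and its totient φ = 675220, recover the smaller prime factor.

φ(n) = (p−1)(q−1) = n − (p+q) + 1, so p + q = 676873 − 675220 + 1 = 1654.
p and q are the roots of t² − 1654t + 676873 = 0.
Discriminant: 1654² − 4·676873 = 2735716 − 2707492 = 28224; √28224 = 168.
q = (1654 − 168)/2 = 743, p = (1654 + 168)/2 = 911.
Check: 743 · 911 = 676873.

743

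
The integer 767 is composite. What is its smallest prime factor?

13

767 is odd.
Digit sum 20, not divisible by 3.
Ends in 7: not divisible by 5.
7: 767 = 7·109 + 4
11: 767 = 11·69 + 8
13: 767 = 13·59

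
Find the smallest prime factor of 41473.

41473 is odd.
Digit sum 19, not divisible by 3.
Ends in 3: not divisible by 5.
7: 41473 = 7·5924 + 5
11: 41473 = 11·3770 + 3
13: 41473 = 13·3190 + 3
17: 41473 = 17·2439 + 10
19: 41473 = 19·2182 + 15
23: 41473 = 23·1803 + 4
29: 41473 = 29·1430 + 3
31: 41473 = 31·1337 + 26
37: 41473 = 37·1120 + 33
41: 41473 = 41·1011 + 22
43: 41473 = 43·964 + 21
47: 41473 = 47·882 + 19
53: 41473 = 53·782 + 27
59: 41473 = 59·702 + 55
61: 41473 = 61·679 + 54
67: 41473 = 67·619

67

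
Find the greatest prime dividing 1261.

1261 = 13 · 97
97 is prime.
So 1261 = 13 · 97; the largest prime factor is 97.

97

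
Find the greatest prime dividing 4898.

4898 = 2 · 2449
2449 = 31 · 79
79 is prime.
So 4898 = 2 · 31 · 79; the largest prime factor is 79.

79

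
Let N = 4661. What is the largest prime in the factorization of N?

4661 = 59 · 79
79 is prime.
So 4661 = 59 · 79; the largest prime factor is 79.

79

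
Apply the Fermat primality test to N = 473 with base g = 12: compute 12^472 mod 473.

12^1 ≡ 12 (mod 473)
12^2 ≡ 12^2 = 144 ≡ 144 (mod 473)
12^4 ≡ 144^2 = 20736 ≡ 397 (mod 473)
12^8 ≡ 397^2 = 157609 ≡ 100 (mod 473)
12^16 ≡ 100^2 = 10000 ≡ 67 (mod 473)
12^32 ≡ 67^2 = 4489 ≡ 232 (mod 473)
12^64 ≡ 232^2 = 53824 ≡ 375 (mod 473)
12^128 ≡ 375^2 = 140625 ≡ 144 (mod 473)
12^256 ≡ 144^2 = 20736 ≡ 397 (mod 473)
472 = 256 + 128 + 64 + 16 + 8 in binary powers of 2.
So 12^472 ≡ 397 · 144 · 375 · 67 · 100 ≡ 210 (mod 473).
Since 210 ≠ 1, base 12 is a Fermat witness: 473 is composite.

210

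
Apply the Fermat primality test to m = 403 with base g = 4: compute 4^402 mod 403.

4^1 ≡ 4 (mod 403)
4^2 ≡ 4^2 = 16 ≡ 16 (mod 403)
4^4 ≡ 16^2 = 256 ≡ 256 (mod 403)
4^8 ≡ 256^2 = 65536 ≡ 250 (mod 403)
4^16 ≡ 250^2 = 62500 ≡ 35 (mod 403)
4^32 ≡ 35^2 = 1225 ≡ 16 (mod 403)
4^64 ≡ 16^2 = 256 ≡ 256 (mod 403)
4^128 ≡ 256^2 = 65536 ≡ 250 (mod 403)
4^256 ≡ 250^2 = 62500 ≡ 35 (mod 403)
402 = 256 + 128 + 16 + 2 in binary powers of 2.
So 4^402 ≡ 35 · 250 · 35 · 16 ≡ 326 (mod 403).
Since 326 ≠ 1, base 4 is a Fermat witness: 403 is composite.

326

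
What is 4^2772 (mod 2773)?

2446

4^1 ≡ 4 (mod 2773)
4^2 ≡ 4^2 = 16 ≡ 16 (mod 2773)
4^4 ≡ 16^2 = 256 ≡ 256 (mod 2773)
4^8 ≡ 256^2 = 65536 ≡ 1757 (mod 2773)
4^16 ≡ 1757^2 = 3087049 ≡ 700 (mod 2773)
4^32 ≡ 700^2 = 490000 ≡ 1952 (mod 2773)
4^64 ≡ 1952^2 = 3810304 ≡ 202 (mod 2773)
4^128 ≡ 202^2 = 40804 ≡ 1982 (mod 2773)
4^256 ≡ 1982^2 = 3928324 ≡ 1756 (mod 2773)
4^512 ≡ 1756^2 = 3083536 ≡ 2733 (mod 2773)
4^1024 ≡ 2733^2 = 7469289 ≡ 1600 (mod 2773)
4^2048 ≡ 1600^2 = 2560000 ≡ 521 (mod 2773)
2772 = 2048 + 512 + 128 + 64 + 16 + 4 in binary powers of 2.
So 4^2772 ≡ 521 · 2733 · 1982 · 202 · 700 · 256 ≡ 2446 (mod 2773).
Since 2446 ≠ 1, base 4 is a Fermat witness: 2773 is composite.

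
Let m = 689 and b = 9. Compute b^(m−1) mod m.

100

9^1 ≡ 9 (mod 689)
9^2 ≡ 9^2 = 81 ≡ 81 (mod 689)
9^4 ≡ 81^2 = 6561 ≡ 360 (mod 689)
9^8 ≡ 360^2 = 129600 ≡ 68 (mod 689)
9^16 ≡ 68^2 = 4624 ≡ 490 (mod 689)
9^32 ≡ 490^2 = 240100 ≡ 328 (mod 689)
9^64 ≡ 328^2 = 107584 ≡ 100 (mod 689)
9^128 ≡ 100^2 = 10000 ≡ 354 (mod 689)
9^256 ≡ 354^2 = 125316 ≡ 607 (mod 689)
9^512 ≡ 607^2 = 368449 ≡ 523 (mod 689)
688 = 512 + 128 + 32 + 16 in binary powers of 2.
So 9^688 ≡ 523 · 354 · 328 · 490 ≡ 100 (mod 689).
Since 100 ≠ 1, base 9 is a Fermat witness: 689 is composite.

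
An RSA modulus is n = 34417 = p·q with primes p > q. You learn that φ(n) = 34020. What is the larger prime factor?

271

φ(n) = (p−1)(q−1) = n − (p+q) + 1, so p + q = 34417 − 34020 + 1 = 398.
p and q are the roots of t² − 398t + 34417 = 0.
Discriminant: 398² − 4·34417 = 158404 − 137668 = 20736; √20736 = 144.
q = (398 − 144)/2 = 127, p = (398 + 144)/2 = 271.
Check: 127 · 271 = 34417.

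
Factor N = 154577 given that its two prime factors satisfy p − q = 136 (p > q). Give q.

Since p = q + 136, we have 154577 = q(q + 136), so q² + 136q − 154577 = 0.
Discriminant: 136² + 4·154577 = 18496 + 618308 = 636804; √636804 = 798.
q = (−136 + 798)/2 = 331, and p = q + 136 = 467.
Check: 331 · 467 = 154577.

331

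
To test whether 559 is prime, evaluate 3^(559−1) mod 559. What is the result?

3^1 ≡ 3 (mod 559)
3^2 ≡ 3^2 = 9 ≡ 9 (mod 559)
3^4 ≡ 9^2 = 81 ≡ 81 (mod 559)
3^8 ≡ 81^2 = 6561 ≡ 412 (mod 559)
3^16 ≡ 412^2 = 169744 ≡ 367 (mod 559)
3^32 ≡ 367^2 = 134689 ≡ 529 (mod 559)
3^64 ≡ 529^2 = 279841 ≡ 341 (mod 559)
3^128 ≡ 341^2 = 116281 ≡ 9 (mod 559)
3^256 ≡ 9^2 = 81 ≡ 81 (mod 559)
3^512 ≡ 81^2 = 6561 ≡ 412 (mod 559)
558 = 512 + 32 + 8 + 4 + 2 in binary powers of 2.
So 3^558 ≡ 412 · 529 · 412 · 81 · 9 ≡ 391 (mod 559).
Since 391 ≠ 1, base 3 is a Fermat witness: 559 is composite.

391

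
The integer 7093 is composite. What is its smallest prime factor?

41

7093 is odd.
Digit sum 19, not divisible by 3.
Ends in 3: not divisible by 5.
7: 7093 = 7·1013 + 2
11: 7093 = 11·644 + 9
13: 7093 = 13·545 + 8
17: 7093 = 17·417 + 4
19: 7093 = 19·373 + 6
23: 7093 = 23·308 + 9
29: 7093 = 29·244 + 17
31: 7093 = 31·228 + 25
37: 7093 = 37·191 + 26
41: 7093 = 41·173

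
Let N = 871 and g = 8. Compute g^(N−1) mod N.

8^1 ≡ 8 (mod 871)
8^2 ≡ 8^2 = 64 ≡ 64 (mod 871)
8^4 ≡ 64^2 = 4096 ≡ 612 (mod 871)
8^8 ≡ 612^2 = 374544 ≡ 14 (mod 871)
8^16 ≡ 14^2 = 196 ≡ 196 (mod 871)
8^32 ≡ 196^2 = 38416 ≡ 92 (mod 871)
8^64 ≡ 92^2 = 8464 ≡ 625 (mod 871)
8^128 ≡ 625^2 = 390625 ≡ 417 (mod 871)
8^256 ≡ 417^2 = 173889 ≡ 560 (mod 871)
8^512 ≡ 560^2 = 313600 ≡ 40 (mod 871)
870 = 512 + 256 + 64 + 32 + 4 + 2 in binary powers of 2.
So 8^870 ≡ 40 · 560 · 625 · 92 · 612 · 64 ≡ 662 (mod 871).
Since 662 ≠ 1, base 8 is a Fermat witness: 871 is composite.

662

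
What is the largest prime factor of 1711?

59

1711 = 29 · 59
59 is prime.
So 1711 = 29 · 59; the largest prime factor is 59.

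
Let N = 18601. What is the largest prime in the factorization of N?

18601 = 11 · 1691
1691 = 19 · 89
89 is prime.
So 18601 = 11 · 19 · 89; the largest prime factor is 89.

89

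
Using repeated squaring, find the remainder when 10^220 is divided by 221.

10^1 ≡ 10 (mod 221)
10^2 ≡ 10^2 = 100 ≡ 100 (mod 221)
10^4 ≡ 100^2 = 10000 ≡ 55 (mod 221)
10^8 ≡ 55^2 = 3025 ≡ 152 (mod 221)
10^16 ≡ 152^2 = 23104 ≡ 120 (mod 221)
10^32 ≡ 120^2 = 14400 ≡ 35 (mod 221)
10^64 ≡ 35^2 = 1225 ≡ 120 (mod 221)
10^128 ≡ 120^2 = 14400 ≡ 35 (mod 221)
220 = 128 + 64 + 16 + 8 + 4 in binary powers of 2.
So 10^220 ≡ 35 · 120 · 120 · 152 · 55 ≡ 81 (mod 221).
Since 81 ≠ 1, base 10 is a Fermat witness: 221 is composite.

81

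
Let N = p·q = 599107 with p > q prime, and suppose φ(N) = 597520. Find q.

617

φ(n) = (p−1)(q−1) = n − (p+q) + 1, so p + q = 599107 − 597520 + 1 = 1588.
p and q are the roots of t² − 1588t + 599107 = 0.
Discriminant: 1588² − 4·599107 = 2521744 − 2396428 = 125316; √125316 = 354.
q = (1588 − 354)/2 = 617, p = (1588 + 354)/2 = 971.
Check: 617 · 971 = 599107.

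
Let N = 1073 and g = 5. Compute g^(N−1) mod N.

5^1 ≡ 5 (mod 1073)
5^2 ≡ 5^2 = 25 ≡ 25 (mod 1073)
5^4 ≡ 25^2 = 625 ≡ 625 (mod 1073)
5^8 ≡ 625^2 = 390625 ≡ 53 (mod 1073)
5^16 ≡ 53^2 = 2809 ≡ 663 (mod 1073)
5^32 ≡ 663^2 = 439569 ≡ 712 (mod 1073)
5^64 ≡ 712^2 = 506944 ≡ 488 (mod 1073)
5^128 ≡ 488^2 = 238144 ≡ 1011 (mod 1073)
5^256 ≡ 1011^2 = 1022121 ≡ 625 (mod 1073)
5^512 ≡ 625^2 = 390625 ≡ 53 (mod 1073)
5^1024 ≡ 53^2 = 2809 ≡ 663 (mod 1073)
1072 = 1024 + 32 + 16 in binary powers of 2.
So 5^1072 ≡ 663 · 712 · 663 ≡ 488 (mod 1073).
Since 488 ≠ 1, base 5 is a Fermat witness: 1073 is composite.

488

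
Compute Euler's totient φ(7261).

7072

Factor: 7261 = 53 · 137.
φ(7261) = (53−1) · (137−1) = 52 · 136 = 7072.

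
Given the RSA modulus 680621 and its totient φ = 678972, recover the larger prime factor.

φ(n) = (p−1)(q−1) = n − (p+q) + 1, so p + q = 680621 − 678972 + 1 = 1650.
p and q are the roots of t² − 1650t + 680621 = 0.
Discriminant: 1650² − 4·680621 = 2722500 − 2722484 = 16; √16 = 4.
q = (1650 − 4)/2 = 823, p = (1650 + 4)/2 = 827.
Check: 823 · 827 = 680621.

827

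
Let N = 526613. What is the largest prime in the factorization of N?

526613 = 61 · 8633
8633 = 89 · 97
97 is prime.
So 526613 = 61 · 89 · 97; the largest prime factor is 97.

97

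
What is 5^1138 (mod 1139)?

5^1 ≡ 5 (mod 1139)
5^2 ≡ 5^2 = 25 ≡ 25 (mod 1139)
5^4 ≡ 25^2 = 625 ≡ 625 (mod 1139)
5^8 ≡ 625^2 = 390625 ≡ 1087 (mod 1139)
5^16 ≡ 1087^2 = 1181569 ≡ 426 (mod 1139)
5^32 ≡ 426^2 = 181476 ≡ 375 (mod 1139)
5^64 ≡ 375^2 = 140625 ≡ 528 (mod 1139)
5^128 ≡ 528^2 = 278784 ≡ 868 (mod 1139)
5^256 ≡ 868^2 = 753424 ≡ 545 (mod 1139)
5^512 ≡ 545^2 = 297025 ≡ 885 (mod 1139)
5^1024 ≡ 885^2 = 783225 ≡ 732 (mod 1139)
1138 = 1024 + 64 + 32 + 16 + 2 in binary powers of 2.
So 5^1138 ≡ 732 · 528 · 375 · 426 · 25 ≡ 1096 (mod 1139).
Since 1096 ≠ 1, base 5 is a Fermat witness: 1139 is composite.

1096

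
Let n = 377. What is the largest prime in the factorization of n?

377 = 13 · 29
29 is prime.
So 377 = 13 · 29; the largest prime factor is 29.

29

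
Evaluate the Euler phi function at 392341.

Factor: 392341 = 29 · 83 · 163.
φ(392341) = (29−1) · (83−1) · (163−1) = 28 · 82 · 162 = 371952.

371952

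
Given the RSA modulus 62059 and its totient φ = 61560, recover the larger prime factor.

φ(n) = (p−1)(q−1) = n − (p+q) + 1, so p + q = 62059 − 61560 + 1 = 500.
p and q are the roots of t² − 500t + 62059 = 0.
Discriminant: 500² − 4·62059 = 250000 − 248236 = 1764; √1764 = 42.
q = (500 − 42)/2 = 229, p = (500 + 42)/2 = 271.
Check: 229 · 271 = 62059.

271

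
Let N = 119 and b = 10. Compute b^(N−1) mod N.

10^1 ≡ 10 (mod 119)
10^2 ≡ 10^2 = 100 ≡ 100 (mod 119)
10^4 ≡ 100^2 = 10000 ≡ 4 (mod 119)
10^8 ≡ 4^2 = 16 ≡ 16 (mod 119)
10^16 ≡ 16^2 = 256 ≡ 18 (mod 119)
10^32 ≡ 18^2 = 324 ≡ 86 (mod 119)
10^64 ≡ 86^2 = 7396 ≡ 18 (mod 119)
118 = 64 + 32 + 16 + 4 + 2 in binary powers of 2.
So 10^118 ≡ 18 · 86 · 18 · 4 · 100 ≡ 60 (mod 119).
Since 60 ≠ 1, base 10 is a Fermat witness: 119 is composite.

60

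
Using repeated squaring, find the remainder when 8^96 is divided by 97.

8^1 ≡ 8 (mod 97)
8^2 ≡ 8^2 = 64 ≡ 64 (mod 97)
8^4 ≡ 64^2 = 4096 ≡ 22 (mod 97)
8^8 ≡ 22^2 = 484 ≡ 96 (mod 97)
8^16 ≡ 96^2 = 9216 ≡ 1 (mod 97)
8^32 ≡ 1^2 = 1 ≡ 1 (mod 97)
8^64 ≡ 1^2 = 1 ≡ 1 (mod 97)
96 = 64 + 32 in binary powers of 2.
So 8^96 ≡ 1 · 1 ≡ 1 (mod 97).
Since the result is 1, base 8 gives no evidence that 97 is composite.

1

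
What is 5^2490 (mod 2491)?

5^1 ≡ 5 (mod 2491)
5^2 ≡ 5^2 = 25 ≡ 25 (mod 2491)
5^4 ≡ 25^2 = 625 ≡ 625 (mod 2491)
5^8 ≡ 625^2 = 390625 ≡ 2029 (mod 2491)
5^16 ≡ 2029^2 = 4116841 ≡ 1709 (mod 2491)
5^32 ≡ 1709^2 = 2920681 ≡ 1229 (mod 2491)
5^64 ≡ 1229^2 = 1510441 ≡ 895 (mod 2491)
5^128 ≡ 895^2 = 801025 ≡ 1414 (mod 2491)
5^256 ≡ 1414^2 = 1999396 ≡ 1614 (mod 2491)
5^512 ≡ 1614^2 = 2604996 ≡ 1901 (mod 2491)
5^1024 ≡ 1901^2 = 3613801 ≡ 1851 (mod 2491)
5^2048 ≡ 1851^2 = 3426201 ≡ 1076 (mod 2491)
2490 = 2048 + 256 + 128 + 32 + 16 + 8 + 2 in binary powers of 2.
So 5^2490 ≡ 1076 · 1614 · 1414 · 1229 · 1709 · 2029 · 25 ≡ 726 (mod 2491).
Since 726 ≠ 1, base 5 is a Fermat witness: 2491 is composite.

726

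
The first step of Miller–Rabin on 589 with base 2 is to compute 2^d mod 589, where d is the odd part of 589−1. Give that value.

589 − 1 = 588 = 2^2 · 147, so d = 147.
2^1 ≡ 2 (mod 589)
2^2 ≡ 2^2 = 4 ≡ 4 (mod 589)
2^4 ≡ 4^2 = 16 ≡ 16 (mod 589)
2^8 ≡ 16^2 = 256 ≡ 256 (mod 589)
2^16 ≡ 256^2 = 65536 ≡ 157 (mod 589)
2^32 ≡ 157^2 = 24649 ≡ 500 (mod 589)
2^64 ≡ 500^2 = 250000 ≡ 264 (mod 589)
2^128 ≡ 264^2 = 69696 ≡ 194 (mod 589)
147 = 128 + 16 + 2 + 1 in binary powers of 2.
So 2^147 ≡ 194 · 157 · 4 · 2 ≡ 407 (mod 589).
Squaring chain: 407 → 140; never reaches −1, so base 2 is a Miller–Rabin witness that 589 is composite.

407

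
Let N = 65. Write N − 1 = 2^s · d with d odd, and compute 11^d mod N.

11

65 − 1 = 64 = 2^6 · 1, so d = 1.
11^1 ≡ 11 (mod 65)
1 = 1 in binary powers of 2.
So 11^1 ≡ 11 ≡ 11 (mod 65).
Squaring chain: 11 → 56 → 16 → 61 → 16 → 61; never reaches −1, so base 11 is a Miller–Rabin witness that 65 is composite.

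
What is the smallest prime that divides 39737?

39737 is odd.
Digit sum 29, not divisible by 3.
Ends in 7: not divisible by 5.
7: 39737 = 7·5676 + 5
11: 39737 = 11·3612 + 5
13: 39737 = 13·3056 + 9
17: 39737 = 17·2337 + 8
19: 39737 = 19·2091 + 8
23: 39737 = 23·1727 + 16
29: 39737 = 29·1370 + 7
31: 39737 = 31·1281 + 26
37: 39737 = 37·1073 + 36
41: 39737 = 41·969 + 8
43: 39737 = 43·924 + 5
47: 39737 = 47·845 + 22
53: 39737 = 53·749 + 40
59: 39737 = 59·673 + 30
61: 39737 = 61·651 + 26
67: 39737 = 67·593 + 6
71: 39737 = 71·559 + 48
73: 39737 = 73·544 + 25
79: 39737 = 79·503

79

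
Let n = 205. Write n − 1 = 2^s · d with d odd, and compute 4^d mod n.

4

205 − 1 = 204 = 2^2 · 51, so d = 51.
4^1 ≡ 4 (mod 205)
4^2 ≡ 4^2 = 16 ≡ 16 (mod 205)
4^4 ≡ 16^2 = 256 ≡ 51 (mod 205)
4^8 ≡ 51^2 = 2601 ≡ 141 (mod 205)
4^16 ≡ 141^2 = 19881 ≡ 201 (mod 205)
4^32 ≡ 201^2 = 40401 ≡ 16 (mod 205)
51 = 32 + 16 + 2 + 1 in binary powers of 2.
So 4^51 ≡ 16 · 201 · 16 · 4 ≡ 4 (mod 205).
Squaring chain: 4 → 16; never reaches −1, so base 4 is a Miller–Rabin witness that 205 is composite.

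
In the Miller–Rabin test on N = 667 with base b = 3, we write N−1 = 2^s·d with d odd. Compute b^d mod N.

667 − 1 = 666 = 2^1 · 333, so d = 333.
3^1 ≡ 3 (mod 667)
3^2 ≡ 3^2 = 9 ≡ 9 (mod 667)
3^4 ≡ 9^2 = 81 ≡ 81 (mod 667)
3^8 ≡ 81^2 = 6561 ≡ 558 (mod 667)
3^16 ≡ 558^2 = 311364 ≡ 542 (mod 667)
3^32 ≡ 542^2 = 293764 ≡ 284 (mod 667)
3^64 ≡ 284^2 = 80656 ≡ 616 (mod 667)
3^128 ≡ 616^2 = 379456 ≡ 600 (mod 667)
3^256 ≡ 600^2 = 360000 ≡ 487 (mod 667)
333 = 256 + 64 + 8 + 4 + 1 in binary powers of 2.
So 3^333 ≡ 487 · 616 · 558 · 81 · 3 ≡ 188 (mod 667).
Squaring chain: 188; never reaches −1, so base 3 is a Miller–Rabin witness that 667 is composite.

188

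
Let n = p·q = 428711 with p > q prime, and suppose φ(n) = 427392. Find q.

577

φ(n) = (p−1)(q−1) = n − (p+q) + 1, so p + q = 428711 − 427392 + 1 = 1320.
p and q are the roots of t² − 1320t + 428711 = 0.
Discriminant: 1320² − 4·428711 = 1742400 − 1714844 = 27556; √27556 = 166.
q = (1320 − 166)/2 = 577, p = (1320 + 166)/2 = 743.
Check: 577 · 743 = 428711.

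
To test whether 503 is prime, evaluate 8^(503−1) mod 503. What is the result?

1

8^1 ≡ 8 (mod 503)
8^2 ≡ 8^2 = 64 ≡ 64 (mod 503)
8^4 ≡ 64^2 = 4096 ≡ 72 (mod 503)
8^8 ≡ 72^2 = 5184 ≡ 154 (mod 503)
8^16 ≡ 154^2 = 23716 ≡ 75 (mod 503)
8^32 ≡ 75^2 = 5625 ≡ 92 (mod 503)
8^64 ≡ 92^2 = 8464 ≡ 416 (mod 503)
8^128 ≡ 416^2 = 173056 ≡ 24 (mod 503)
8^256 ≡ 24^2 = 576 ≡ 73 (mod 503)
502 = 256 + 128 + 64 + 32 + 16 + 4 + 2 in binary powers of 2.
So 8^502 ≡ 73 · 24 · 416 · 92 · 75 · 72 · 64 ≡ 1 (mod 503).
Since the result is 1, base 8 gives no evidence that 503 is composite.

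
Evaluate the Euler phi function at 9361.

Factor: 9361 = 11 · 23 · 37.
φ(9361) = (11−1) · (23−1) · (37−1) = 10 · 22 · 36 = 7920.

7920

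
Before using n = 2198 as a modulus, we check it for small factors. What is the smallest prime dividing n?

2

2198 is even: 2 divides it.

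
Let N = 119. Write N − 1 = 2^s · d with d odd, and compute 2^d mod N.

25

119 − 1 = 118 = 2^1 · 59, so d = 59.
2^1 ≡ 2 (mod 119)
2^2 ≡ 2^2 = 4 ≡ 4 (mod 119)
2^4 ≡ 4^2 = 16 ≡ 16 (mod 119)
2^8 ≡ 16^2 = 256 ≡ 18 (mod 119)
2^16 ≡ 18^2 = 324 ≡ 86 (mod 119)
2^32 ≡ 86^2 = 7396 ≡ 18 (mod 119)
59 = 32 + 16 + 8 + 2 + 1 in binary powers of 2.
So 2^59 ≡ 18 · 86 · 18 · 4 · 2 ≡ 25 (mod 119).
Squaring chain: 25; never reaches −1, so base 2 is a Miller–Rabin witness that 119 is composite.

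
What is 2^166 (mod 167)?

1

2^1 ≡ 2 (mod 167)
2^2 ≡ 2^2 = 4 ≡ 4 (mod 167)
2^4 ≡ 4^2 = 16 ≡ 16 (mod 167)
2^8 ≡ 16^2 = 256 ≡ 89 (mod 167)
2^16 ≡ 89^2 = 7921 ≡ 72 (mod 167)
2^32 ≡ 72^2 = 5184 ≡ 7 (mod 167)
2^64 ≡ 7^2 = 49 ≡ 49 (mod 167)
2^128 ≡ 49^2 = 2401 ≡ 63 (mod 167)
166 = 128 + 32 + 4 + 2 in binary powers of 2.
So 2^166 ≡ 63 · 7 · 16 · 4 ≡ 1 (mod 167).
Since the result is 1, base 2 gives no evidence that 167 is composite.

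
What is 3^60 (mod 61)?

1

3^1 ≡ 3 (mod 61)
3^2 ≡ 3^2 = 9 ≡ 9 (mod 61)
3^4 ≡ 9^2 = 81 ≡ 20 (mod 61)
3^8 ≡ 20^2 = 400 ≡ 34 (mod 61)
3^16 ≡ 34^2 = 1156 ≡ 58 (mod 61)
3^32 ≡ 58^2 = 3364 ≡ 9 (mod 61)
60 = 32 + 16 + 8 + 4 in binary powers of 2.
So 3^60 ≡ 9 · 58 · 34 · 20 ≡ 1 (mod 61).
Since the result is 1, base 3 gives no evidence that 61 is composite.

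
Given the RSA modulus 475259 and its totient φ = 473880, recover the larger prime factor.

719

φ(n) = (p−1)(q−1) = n − (p+q) + 1, so p + q = 475259 − 473880 + 1 = 1380.
p and q are the roots of t² − 1380t + 475259 = 0.
Discriminant: 1380² − 4·475259 = 1904400 − 1901036 = 3364; √3364 = 58.
q = (1380 − 58)/2 = 661, p = (1380 + 58)/2 = 719.
Check: 661 · 719 = 475259.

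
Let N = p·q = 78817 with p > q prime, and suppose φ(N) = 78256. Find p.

φ(n) = (p−1)(q−1) = n − (p+q) + 1, so p + q = 78817 − 78256 + 1 = 562.
p and q are the roots of t² − 562t + 78817 = 0.
Discriminant: 562² − 4·78817 = 315844 − 315268 = 576; √576 = 24.
q = (562 − 24)/2 = 269, p = (562 + 24)/2 = 293.
Check: 269 · 293 = 78817.

293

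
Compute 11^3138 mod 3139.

1755

11^1 ≡ 11 (mod 3139)
11^2 ≡ 11^2 = 121 ≡ 121 (mod 3139)
11^4 ≡ 121^2 = 14641 ≡ 2085 (mod 3139)
11^8 ≡ 2085^2 = 4347225 ≡ 2849 (mod 3139)
11^16 ≡ 2849^2 = 8116801 ≡ 2486 (mod 3139)
11^32 ≡ 2486^2 = 6180196 ≡ 2644 (mod 3139)
11^64 ≡ 2644^2 = 6990736 ≡ 183 (mod 3139)
11^128 ≡ 183^2 = 33489 ≡ 2099 (mod 3139)
11^256 ≡ 2099^2 = 4405801 ≡ 1784 (mod 3139)
11^512 ≡ 1784^2 = 3182656 ≡ 2849 (mod 3139)
11^1024 ≡ 2849^2 = 8116801 ≡ 2486 (mod 3139)
11^2048 ≡ 2486^2 = 6180196 ≡ 2644 (mod 3139)
3138 = 2048 + 1024 + 64 + 2 in binary powers of 2.
So 11^3138 ≡ 2644 · 2486 · 183 · 121 ≡ 1755 (mod 3139).
Since 1755 ≠ 1, base 11 is a Fermat witness: 3139 is composite.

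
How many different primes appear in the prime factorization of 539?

539 = 7^2 · 11
539 = 7^2 · 11, which has 2 distinct prime factors.

2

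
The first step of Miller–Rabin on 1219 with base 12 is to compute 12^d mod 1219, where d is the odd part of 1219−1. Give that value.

1219 − 1 = 1218 = 2^1 · 609, so d = 609.
12^1 ≡ 12 (mod 1219)
12^2 ≡ 12^2 = 144 ≡ 144 (mod 1219)
12^4 ≡ 144^2 = 20736 ≡ 13 (mod 1219)
12^8 ≡ 13^2 = 169 ≡ 169 (mod 1219)
12^16 ≡ 169^2 = 28561 ≡ 524 (mod 1219)
12^32 ≡ 524^2 = 274576 ≡ 301 (mod 1219)
12^64 ≡ 301^2 = 90601 ≡ 395 (mod 1219)
12^128 ≡ 395^2 = 156025 ≡ 1212 (mod 1219)
12^256 ≡ 1212^2 = 1468944 ≡ 49 (mod 1219)
12^512 ≡ 49^2 = 2401 ≡ 1182 (mod 1219)
609 = 512 + 64 + 32 + 1 in binary powers of 2.
So 12^609 ≡ 1182 · 395 · 301 · 12 ≡ 634 (mod 1219).
Squaring chain: 634; never reaches −1, so base 12 is a Miller–Rabin witness that 1219 is composite.

634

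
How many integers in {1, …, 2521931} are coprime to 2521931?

Factor: 2521931 = 73 · 179 · 193.
φ(2521931) = (73−1) · (179−1) · (193−1) = 72 · 178 · 192 = 2460672.

2460672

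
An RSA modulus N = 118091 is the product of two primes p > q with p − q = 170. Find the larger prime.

Since p = q + 170, we have 118091 = q(q + 170), so q² + 170q − 118091 = 0.
Discriminant: 170² + 4·118091 = 28900 + 472364 = 501264; √501264 = 708.
q = (−170 + 708)/2 = 269, and p = q + 170 = 439.
Check: 269 · 439 = 118091.

439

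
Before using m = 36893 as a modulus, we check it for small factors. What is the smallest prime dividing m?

79

36893 is odd.
Digit sum 29, not divisible by 3.
Ends in 3: not divisible by 5.
7: 36893 = 7·5270 + 3
11: 36893 = 11·3353 + 10
13: 36893 = 13·2837 + 12
17: 36893 = 17·2170 + 3
19: 36893 = 19·1941 + 14
23: 36893 = 23·1604 + 1
29: 36893 = 29·1272 + 5
31: 36893 = 31·1190 + 3
37: 36893 = 37·997 + 4
41: 36893 = 41·899 + 34
43: 36893 = 43·857 + 42
47: 36893 = 47·784 + 45
53: 36893 = 53·696 + 5
59: 36893 = 59·625 + 18
61: 36893 = 61·604 + 49
67: 36893 = 67·550 + 43
71: 36893 = 71·519 + 44
73: 36893 = 73·505 + 28
79: 36893 = 79·467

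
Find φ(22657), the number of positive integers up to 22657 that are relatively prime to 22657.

Factor: 22657 = 139 · 163.
φ(22657) = (139−1) · (163−1) = 138 · 162 = 22356.

22356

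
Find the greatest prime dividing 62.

62 = 2 · 31
31 is prime.
So 62 = 2 · 31; the largest prime factor is 31.

31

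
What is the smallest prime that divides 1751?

17

1751 is odd.
Digit sum 14, not divisible by 3.
Ends in 1: not divisible by 5.
7: 1751 = 7·250 + 1
11: 1751 = 11·159 + 2
13: 1751 = 13·134 + 9
17: 1751 = 17·103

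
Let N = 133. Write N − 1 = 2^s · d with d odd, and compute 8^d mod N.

133 − 1 = 132 = 2^2 · 33, so d = 33.
8^1 ≡ 8 (mod 133)
8^2 ≡ 8^2 = 64 ≡ 64 (mod 133)
8^4 ≡ 64^2 = 4096 ≡ 106 (mod 133)
8^8 ≡ 106^2 = 11236 ≡ 64 (mod 133)
8^16 ≡ 64^2 = 4096 ≡ 106 (mod 133)
8^32 ≡ 106^2 = 11236 ≡ 64 (mod 133)
33 = 32 + 1 in binary powers of 2.
So 8^33 ≡ 64 · 8 ≡ 113 (mod 133).
Squaring chain: 113 → 1; never reaches −1, so base 8 is a Miller–Rabin witness that 133 is composite.

113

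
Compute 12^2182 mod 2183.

164

12^1 ≡ 12 (mod 2183)
12^2 ≡ 12^2 = 144 ≡ 144 (mod 2183)
12^4 ≡ 144^2 = 20736 ≡ 1089 (mod 2183)
12^8 ≡ 1089^2 = 1185921 ≡ 552 (mod 2183)
12^16 ≡ 552^2 = 304704 ≡ 1267 (mod 2183)
12^32 ≡ 1267^2 = 1605289 ≡ 784 (mod 2183)
12^64 ≡ 784^2 = 614656 ≡ 1233 (mod 2183)
12^128 ≡ 1233^2 = 1520289 ≡ 921 (mod 2183)
12^256 ≡ 921^2 = 848241 ≡ 1237 (mod 2183)
12^512 ≡ 1237^2 = 1530169 ≡ 2069 (mod 2183)
12^1024 ≡ 2069^2 = 4280761 ≡ 2081 (mod 2183)
12^2048 ≡ 2081^2 = 4330561 ≡ 1672 (mod 2183)
2182 = 2048 + 128 + 4 + 2 in binary powers of 2.
So 12^2182 ≡ 1672 · 921 · 1089 · 144 ≡ 164 (mod 2183).
Since 164 ≠ 1, base 12 is a Fermat witness: 2183 is composite.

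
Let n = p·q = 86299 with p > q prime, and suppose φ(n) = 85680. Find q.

φ(n) = (p−1)(q−1) = n − (p+q) + 1, so p + q = 86299 − 85680 + 1 = 620.
p and q are the roots of t² − 620t + 86299 = 0.
Discriminant: 620² − 4·86299 = 384400 − 345196 = 39204; √39204 = 198.
q = (620 − 198)/2 = 211, p = (620 + 198)/2 = 409.
Check: 211 · 409 = 86299.

211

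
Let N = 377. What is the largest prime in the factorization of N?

377 = 13 · 29
29 is prime.
So 377 = 13 · 29; the largest prime factor is 29.

29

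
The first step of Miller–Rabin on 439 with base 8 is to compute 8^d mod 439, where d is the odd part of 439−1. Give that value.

1

439 − 1 = 438 = 2^1 · 219, so d = 219.
8^1 ≡ 8 (mod 439)
8^2 ≡ 8^2 = 64 ≡ 64 (mod 439)
8^4 ≡ 64^2 = 4096 ≡ 145 (mod 439)
8^8 ≡ 145^2 = 21025 ≡ 392 (mod 439)
8^16 ≡ 392^2 = 153664 ≡ 14 (mod 439)
8^32 ≡ 14^2 = 196 ≡ 196 (mod 439)
8^64 ≡ 196^2 = 38416 ≡ 223 (mod 439)
8^128 ≡ 223^2 = 49729 ≡ 122 (mod 439)
219 = 128 + 64 + 16 + 8 + 2 + 1 in binary powers of 2.
So 8^219 ≡ 122 · 223 · 14 · 392 · 64 · 8 ≡ 1 (mod 439).
Since 8^d ≡ 1 (mod 439), base 8 does not prove 439 composite.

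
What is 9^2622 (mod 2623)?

9^1 ≡ 9 (mod 2623)
9^2 ≡ 9^2 = 81 ≡ 81 (mod 2623)
9^4 ≡ 81^2 = 6561 ≡ 1315 (mod 2623)
9^8 ≡ 1315^2 = 1729225 ≡ 668 (mod 2623)
9^16 ≡ 668^2 = 446224 ≡ 314 (mod 2623)
9^32 ≡ 314^2 = 98596 ≡ 1545 (mod 2623)
9^64 ≡ 1545^2 = 2387025 ≡ 95 (mod 2623)
9^128 ≡ 95^2 = 9025 ≡ 1156 (mod 2623)
9^256 ≡ 1156^2 = 1336336 ≡ 1229 (mod 2623)
9^512 ≡ 1229^2 = 1510441 ≡ 2216 (mod 2623)
9^1024 ≡ 2216^2 = 4910656 ≡ 400 (mod 2623)
9^2048 ≡ 400^2 = 160000 ≡ 2620 (mod 2623)
2622 = 2048 + 512 + 32 + 16 + 8 + 4 + 2 in binary powers of 2.
So 9^2622 ≡ 2620 · 2216 · 1545 · 314 · 668 · 1315 · 81 ≡ 752 (mod 2623).
Since 752 ≠ 1, base 9 is a Fermat witness: 2623 is composite.

752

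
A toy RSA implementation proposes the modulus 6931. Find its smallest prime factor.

29

6931 is odd.
Digit sum 19, not divisible by 3.
Ends in 1: not divisible by 5.
7: 6931 = 7·990 + 1
11: 6931 = 11·630 + 1
13: 6931 = 13·533 + 2
17: 6931 = 17·407 + 12
19: 6931 = 19·364 + 15
23: 6931 = 23·301 + 8
29: 6931 = 29·239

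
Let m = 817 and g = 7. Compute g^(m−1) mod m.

7^1 ≡ 7 (mod 817)
7^2 ≡ 7^2 = 49 ≡ 49 (mod 817)
7^4 ≡ 49^2 = 2401 ≡ 767 (mod 817)
7^8 ≡ 767^2 = 588289 ≡ 49 (mod 817)
7^16 ≡ 49^2 = 2401 ≡ 767 (mod 817)
7^32 ≡ 767^2 = 588289 ≡ 49 (mod 817)
7^64 ≡ 49^2 = 2401 ≡ 767 (mod 817)
7^128 ≡ 767^2 = 588289 ≡ 49 (mod 817)
7^256 ≡ 49^2 = 2401 ≡ 767 (mod 817)
7^512 ≡ 767^2 = 588289 ≡ 49 (mod 817)
816 = 512 + 256 + 32 + 16 in binary powers of 2.
So 7^816 ≡ 49 · 767 · 49 · 767 ≡ 1 (mod 817).
Since the result is 1, base 7 gives no evidence that 817 is composite.

1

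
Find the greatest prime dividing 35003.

35003 = 17 · 2059
2059 = 29 · 71
71 is prime.
So 35003 = 17 · 29 · 71; the largest prime factor is 71.

71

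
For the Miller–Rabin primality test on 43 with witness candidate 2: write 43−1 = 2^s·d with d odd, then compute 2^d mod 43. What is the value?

43 − 1 = 42 = 2^1 · 21, so d = 21.
2^1 ≡ 2 (mod 43)
2^2 ≡ 2^2 = 4 ≡ 4 (mod 43)
2^4 ≡ 4^2 = 16 ≡ 16 (mod 43)
2^8 ≡ 16^2 = 256 ≡ 41 (mod 43)
2^16 ≡ 41^2 = 1681 ≡ 4 (mod 43)
21 = 16 + 4 + 1 in binary powers of 2.
So 2^21 ≡ 4 · 16 · 2 ≡ 42 (mod 43).
Since 2^d ≡ 42 (mod 43), base 2 does not prove 43 composite.

42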